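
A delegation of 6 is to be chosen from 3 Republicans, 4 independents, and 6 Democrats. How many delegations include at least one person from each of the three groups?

Unrestricted: C(13,6) = 1716 ways to pick any 6 of the 13.
Selections missing a whole group: no Republicans → C(10,6) = 210; no independents → C(9,6) = 84; no Democrats → C(7,6) = 7.
Add back selections omitting two groups (i.e. drawn from a single group): C(3,6) + C(4,6) + C(6,6) = 1.
By inclusion–exclusion: 1716 − 301 + 1 = 1416.

1416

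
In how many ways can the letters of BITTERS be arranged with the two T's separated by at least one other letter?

1800

Total arrangements of BITTERS: 7!/(2!) = 2520.
If the two T's are adjacent, glue them into one block, leaving 6 items to arrange: (6)! = 720 ways.
Subtracting, 2520 − 720 = 1800 arrangements keep the T's apart.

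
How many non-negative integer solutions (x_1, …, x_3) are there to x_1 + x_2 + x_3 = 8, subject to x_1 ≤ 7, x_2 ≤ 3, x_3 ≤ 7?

By stars and bars, unrestricted non-negative solutions to x_1+…+x_3 = 8 number C(8+2,2) = 45.
Subtract solutions that violate a single cap (substitute x_i' = x_i − (cap_i+1)): x_1 ≥ 8 gives C(2,2) = 1; x_2 ≥ 4 gives C(6,2) = 15; x_3 ≥ 8 gives C(2,2) = 1. Together 17.
No two caps can be exceeded simultaneously, so the pair terms are all 0.
By inclusion–exclusion the count is 45 − 17 + 0 = 28.

28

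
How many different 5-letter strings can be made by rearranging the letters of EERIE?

EERIE has 5 letters with E appearing 3 times.
The number of distinct arrangements is 5!/(3!) = 120/6 = 20.

20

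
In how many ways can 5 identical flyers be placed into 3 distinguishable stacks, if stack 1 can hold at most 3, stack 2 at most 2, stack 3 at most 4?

11

Ignoring the caps, the number of non-negative solutions to x_1+…+x_3 = 5 is C(7,2) = 21.
Subtract solutions that violate a single cap (substitute x_i' = x_i − (cap_i+1)): x_1 ≥ 4 gives C(3,2) = 3; x_2 ≥ 3 gives C(4,2) = 6; x_3 ≥ 5 gives C(2,2) = 1. Together 10.
No two caps can be exceeded simultaneously, so the pair terms are all 0.
By inclusion–exclusion the count is 21 − 10 + 0 = 11.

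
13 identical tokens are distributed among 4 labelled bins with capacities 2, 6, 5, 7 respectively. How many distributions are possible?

By stars and bars, unrestricted non-negative solutions to x_1+…+x_4 = 13 number C(13+3,3) = 560.
Subtract solutions that violate a single cap (substitute x_i' = x_i − (cap_i+1)): x_1 ≥ 3 gives C(13,3) = 286; x_2 ≥ 7 gives C(9,3) = 84; x_3 ≥ 6 gives C(10,3) = 120; x_4 ≥ 8 gives C(8,3) = 56. Together 546.
Add back pairs where two caps are both exceeded: 20 + 35 + 10 + 1 + 0 + 0 = 66.
By inclusion–exclusion the count is 560 − 546 + 66 = 80.

80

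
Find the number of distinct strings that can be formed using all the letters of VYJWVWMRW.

30240

Letter multiplicities in VYJWVWMRW: J×1, M×1, R×1, V×2, W×3, Y×1.
Dividing 9! = 362880 by 3!·2! = 12 for the repeated letters gives 30240.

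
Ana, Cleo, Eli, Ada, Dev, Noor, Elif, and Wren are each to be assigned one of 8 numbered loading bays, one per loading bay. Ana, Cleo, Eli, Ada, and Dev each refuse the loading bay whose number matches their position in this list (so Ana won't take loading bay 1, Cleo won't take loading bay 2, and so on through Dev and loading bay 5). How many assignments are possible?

21234

Let Aᵢ (for 1 ≤ i ≤ 5) be the placements that put person i in their forbidden loading bay. Any j of these fix j positions, leaving (8−j)! ways to fill the rest, and there are C(5,j) ways to pick which j.
By inclusion–exclusion, the number of valid placements is Σ_{j=0}^{5} (−1)^j C(5,j)·(8−j)!.
Computing: 40320 − 25200 + 7200 − 1200 + 120 − 6 = 21234.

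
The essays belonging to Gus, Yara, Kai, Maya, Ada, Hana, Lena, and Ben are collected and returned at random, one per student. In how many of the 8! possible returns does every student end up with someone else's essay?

This is the derangement count D_8: permutations of 8 items with no fixed point.
By inclusion–exclusion this is Σ_{j=0}^{8} (−1)^j C(8,j)·(8−j)!.
Computing: 40320 − 40320 + 20160 − 6720 + 1680 − 336 + 56 − 8 + 1 = 14833.

14833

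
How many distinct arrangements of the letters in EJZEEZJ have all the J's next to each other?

Treat the 2 copies of J as a single block. The multiset to arrange is then {JJ, E, E, E, Z, Z}, 6 items in all.
That gives (6)!/(3!·2!) = 60 arrangements.

60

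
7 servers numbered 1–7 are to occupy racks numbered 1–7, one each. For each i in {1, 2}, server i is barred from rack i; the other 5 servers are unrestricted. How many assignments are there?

Let Aᵢ (for i ∈ {1, 2}) be the placements that put server i in its forbidden rack. Any j of these fix j positions, leaving (7−j)! ways to fill the rest, and there are C(2,j) ways to pick which j.
By inclusion–exclusion, the number of valid placements is Σ_{j=0}^{2} (−1)^j C(2,j)·(7−j)!.
Computing: 5040 − 1440 + 120 = 3720.

3720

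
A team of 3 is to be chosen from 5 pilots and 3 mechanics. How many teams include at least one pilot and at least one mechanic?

45

With no constraint there are C(8,3) = 56 possible selections.
Subtract selections that omit an entire group: no pilots → C(3,3) = 1; no mechanics → C(5,3) = 10.
Both groups omitted at once is impossible, so 56 − 11 = 45.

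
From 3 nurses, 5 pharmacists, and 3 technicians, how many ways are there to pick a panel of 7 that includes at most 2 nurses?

Split by how many nurses are chosen (0 through 2).
Sum: C(3,0)·C(8,7) + C(3,1)·C(8,6) + C(3,2)·C(8,5) = 8 + 84 + 168 = 260.

260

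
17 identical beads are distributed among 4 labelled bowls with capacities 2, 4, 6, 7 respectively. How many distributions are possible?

Ignoring the caps, the number of non-negative solutions to x_1+…+x_4 = 17 is C(20,3) = 1140.
Subtract solutions that violate a single cap (substitute x_i' = x_i − (cap_i+1)): x_1 ≥ 3 gives C(17,3) = 680; x_2 ≥ 5 gives C(15,3) = 455; x_3 ≥ 7 gives C(13,3) = 286; x_4 ≥ 8 gives C(12,3) = 220. Together 1641.
Add back pairs where two caps are both exceeded: 220 + 120 + 84 + 56 + 35 + 10 = 525.
Subtract triples: 10 + 4 + 0 + 0 = 14.
By inclusion–exclusion the count is 1140 − 1641 + 525 − 14 = 10.

10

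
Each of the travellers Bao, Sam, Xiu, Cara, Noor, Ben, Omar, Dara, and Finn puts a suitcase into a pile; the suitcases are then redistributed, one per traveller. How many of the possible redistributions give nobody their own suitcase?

133496

This is the derangement count D_9: permutations of 9 items with no fixed point.
By inclusion–exclusion this is Σ_{j=0}^{9} (−1)^j C(9,j)·(9−j)!.
Computing: 362880 − 362880 + 181440 − 60480 + 15120 − 3024 + 504 − 72 + 9 − 1 = 133496.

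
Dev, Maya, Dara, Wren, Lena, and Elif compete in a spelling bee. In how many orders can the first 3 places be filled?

120

There are 6 choices for 1st place, 5 for 2nd, and 4 for 3rd.
That gives 6 × 5 × 4 = 120.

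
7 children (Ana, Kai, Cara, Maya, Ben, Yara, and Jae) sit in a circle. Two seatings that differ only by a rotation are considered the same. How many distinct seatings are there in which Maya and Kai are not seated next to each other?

Without the restriction there are (6)! = 720 seatings.
Seatings with Maya beside Kai: treat them as a block with 2 internal orders, giving 2 × (5)! = 240.
Subtracting, 720 − 240 = 480.

480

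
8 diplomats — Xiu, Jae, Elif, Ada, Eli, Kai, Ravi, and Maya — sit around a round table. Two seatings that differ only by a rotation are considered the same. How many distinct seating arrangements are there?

5040

Around a circle, 8 distinct people have 8!/8 = (7)! = 5040 rotationally distinct seatings.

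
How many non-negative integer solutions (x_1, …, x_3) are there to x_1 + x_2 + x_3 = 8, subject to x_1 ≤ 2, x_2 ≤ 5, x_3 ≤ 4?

9

Without the upper bounds there are C(10,2) = 45 ways to split 8 among 3 variables.
Subtract solutions that violate a single cap (substitute x_i' = x_i − (cap_i+1)): x_1 ≥ 3 gives C(7,2) = 21; x_2 ≥ 6 gives C(4,2) = 6; x_3 ≥ 5 gives C(5,2) = 10. Together 37.
Add back pairs where two caps are both exceeded: 0 + 1 + 0 = 1.
By inclusion–exclusion the count is 45 − 37 + 1 = 9.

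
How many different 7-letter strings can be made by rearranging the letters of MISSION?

MISSION has 7 letters with I appearing twice and S appearing twice.
So there are 7! / (2!·2!) = 1260 distinguishable arrangements.

1260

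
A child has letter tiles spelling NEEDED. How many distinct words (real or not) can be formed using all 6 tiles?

NEEDED has 6 letters with D appearing twice and E appearing 3 times.
So there are 6! / (3!·2!) = 60 distinguishable arrangements.

60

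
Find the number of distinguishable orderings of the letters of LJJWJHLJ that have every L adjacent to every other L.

210

Treat the 2 copies of L as a single block. The multiset to arrange is then {LL, H, J, J, J, J, W}, 7 items in all.
That gives (7)!/(4!) = 210 arrangements.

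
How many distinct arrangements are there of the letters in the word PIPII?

10

Letter multiplicities in PIPII: I×3, P×2.
So there are 5! / (3!·2!) = 10 distinguishable arrangements.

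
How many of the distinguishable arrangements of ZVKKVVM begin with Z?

With the first slot taken by Z, it remains to arrange the other 6 letters (VKKVVM).
Those 6 letters have K appearing twice and V appearing 3 times, giving (6)!/(3!·2!) = 60.

60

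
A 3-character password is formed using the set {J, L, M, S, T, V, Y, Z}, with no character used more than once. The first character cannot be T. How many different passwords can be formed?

The first character has 8−1 = 7 choices (anything except T).
The remaining 2 characters are filled from the other 7 symbols without repetition: 7 × 6 = 42.
Total: 7 × 42 = 294.

294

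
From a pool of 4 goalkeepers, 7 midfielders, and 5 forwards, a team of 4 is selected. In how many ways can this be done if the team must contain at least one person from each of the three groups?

With no constraint there are C(16,4) = 1820 possible selections.
Selections missing a whole group: no goalkeepers → C(12,4) = 495; no midfielders → C(9,4) = 126; no forwards → C(11,4) = 330.
Add back selections omitting two groups (i.e. drawn from a single group): C(4,4) + C(7,4) + C(5,4) = 41.
By inclusion–exclusion: 1820 − 951 + 41 = 910.

910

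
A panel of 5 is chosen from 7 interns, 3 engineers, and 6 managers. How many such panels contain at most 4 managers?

4362

Split by how many managers are chosen (0 through 4).
Sum: C(6,0)·C(10,5) + C(6,1)·C(10,4) + C(6,2)·C(10,3) + C(6,3)·C(10,2) + C(6,4)·C(10,1) = 252 + 1260 + 1800 + 900 + 150 = 4362.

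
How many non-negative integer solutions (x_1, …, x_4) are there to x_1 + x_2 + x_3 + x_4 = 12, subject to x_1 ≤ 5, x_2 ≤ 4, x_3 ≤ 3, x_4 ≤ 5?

51

Ignoring the caps, the number of non-negative solutions to x_1+…+x_4 = 12 is C(15,3) = 455.
Subtract solutions that violate a single cap (substitute x_i' = x_i − (cap_i+1)): x_1 ≥ 6 gives C(9,3) = 84; x_2 ≥ 5 gives C(10,3) = 120; x_3 ≥ 4 gives C(11,3) = 165; x_4 ≥ 6 gives C(9,3) = 84. Together 453.
Add back pairs where two caps are both exceeded: 4 + 10 + 1 + 20 + 4 + 10 = 49.
By inclusion–exclusion the count is 455 − 453 + 49 = 51.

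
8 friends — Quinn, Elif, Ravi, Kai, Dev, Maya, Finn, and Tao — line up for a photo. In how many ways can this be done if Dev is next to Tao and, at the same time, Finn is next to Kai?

2880

Treat {Dev,Tao} as one block (2 orders) and {Finn,Kai} as another (2 orders).
That leaves 6 units to arrange: 2 × 2 × 6! = 4 × 720 = 2880.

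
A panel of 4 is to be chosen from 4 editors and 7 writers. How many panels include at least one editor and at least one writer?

294

Total 4-person selections from all 11: C(11,4) = 330.
Selections missing a whole group: no editors → C(7,4) = 35; no writers → C(4,4) = 1.
Both groups omitted at once is impossible, so 330 − 36 = 294.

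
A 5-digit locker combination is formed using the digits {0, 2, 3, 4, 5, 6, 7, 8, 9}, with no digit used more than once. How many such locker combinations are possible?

This is a permutation of 5 out of 9: P(9,5) = 9!/4!.
That product is 9 × 8 × 7 × 6 × 5 = 15120.

15120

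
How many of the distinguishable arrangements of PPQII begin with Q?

With the first slot taken by Q, it remains to arrange the other 4 letters (PPII).
Those 4 letters have I appearing twice and P appearing twice, giving (4)!/(2!·2!) = 6.

6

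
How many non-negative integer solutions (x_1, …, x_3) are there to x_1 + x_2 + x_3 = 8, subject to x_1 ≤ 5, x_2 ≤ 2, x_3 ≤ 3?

6

Ignoring the caps, the number of non-negative solutions to x_1+…+x_3 = 8 is C(10,2) = 45.
Subtract solutions that violate a single cap (substitute x_i' = x_i − (cap_i+1)): x_1 ≥ 6 gives C(4,2) = 6; x_2 ≥ 3 gives C(7,2) = 21; x_3 ≥ 4 gives C(6,2) = 15. Together 42.
Add back pairs where two caps are both exceeded: 0 + 0 + 3 = 3.
By inclusion–exclusion the count is 45 − 42 + 3 = 6.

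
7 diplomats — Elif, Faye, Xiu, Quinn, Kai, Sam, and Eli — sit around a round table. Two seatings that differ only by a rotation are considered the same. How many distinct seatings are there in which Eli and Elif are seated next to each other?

Glue Eli and Elif into a block (2 internal orders). Seating 6 units around a circle gives (5)! arrangements.
So 2 × (5)! = 2 × 120 = 240.

240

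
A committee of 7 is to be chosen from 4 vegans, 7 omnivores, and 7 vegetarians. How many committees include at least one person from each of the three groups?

Total 7-person selections from all 18: C(18,7) = 31824.
Subtract selections that omit an entire group: no vegans → C(14,7) = 3432; no omnivores → C(11,7) = 330; no vegetarians → C(11,7) = 330.
Add back selections omitting two groups (i.e. drawn from a single group): C(4,7) + C(7,7) + C(7,7) = 2.
By inclusion–exclusion: 31824 − 4092 + 2 = 27734.

27734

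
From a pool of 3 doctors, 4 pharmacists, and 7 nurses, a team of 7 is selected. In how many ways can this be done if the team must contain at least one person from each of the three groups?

2982

Unrestricted: C(14,7) = 3432 ways to pick any 7 of the 14.
Subtract selections that omit an entire group: no doctors → C(11,7) = 330; no pharmacists → C(10,7) = 120; no nurses → C(7,7) = 1.
Add back selections omitting two groups (i.e. drawn from a single group): C(3,7) + C(4,7) + C(7,7) = 1.
By inclusion–exclusion: 3432 − 451 + 1 = 2982.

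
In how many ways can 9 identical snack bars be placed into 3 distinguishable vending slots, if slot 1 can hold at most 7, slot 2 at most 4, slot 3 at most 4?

22

Without the upper bounds there are C(11,2) = 55 ways to split 9 among 3 vending slots.
Subtract solutions that violate a single cap (substitute x_i' = x_i − (cap_i+1)): x_1 ≥ 8 gives C(3,2) = 3; x_2 ≥ 5 gives C(6,2) = 15; x_3 ≥ 5 gives C(6,2) = 15. Together 33.
No two caps can be exceeded simultaneously, so the pair terms are all 0.
By inclusion–exclusion the count is 55 − 33 + 0 = 22.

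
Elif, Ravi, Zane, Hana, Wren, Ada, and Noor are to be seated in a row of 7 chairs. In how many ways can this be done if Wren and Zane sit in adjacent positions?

Glue Wren and Zane into one block (2 internal orders), leaving 6 units to arrange in a row.
That gives 2 × 6! = 2 × 720 = 1440.

1440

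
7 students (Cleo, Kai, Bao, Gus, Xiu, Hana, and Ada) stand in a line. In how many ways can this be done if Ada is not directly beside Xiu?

3600

There are 7! = 5040 arrangements in all. If Ada and Xiu are adjacent, merging them into one block gives 2·(6)! = 1440 arrangements.
So 5040 − 1440 = 3600 arrangements keep them apart.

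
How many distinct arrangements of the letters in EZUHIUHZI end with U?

5040

With the last slot taken by U, it remains to arrange the other 8 letters (EZHIUHZI).
Those 8 letters have H appearing twice, I appearing twice, and Z appearing twice, giving (8)!/(2!·2!·2!) = 5040.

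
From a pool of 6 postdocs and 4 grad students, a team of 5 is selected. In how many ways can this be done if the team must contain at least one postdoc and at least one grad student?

With no constraint there are C(10,5) = 252 possible selections.
Subtract selections that omit an entire group: no postdocs → C(4,5) = 0; no grad students → C(6,5) = 6.
Both groups omitted at once is impossible, so 252 − 6 = 246.

246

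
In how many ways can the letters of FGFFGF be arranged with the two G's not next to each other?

There are 6!/(4!·2!) = 15 arrangements of FGFFGF in total.
Arrangements with the G's together: treat GG as one letter, giving (5)!/(4!) = 5.
Hence 15 − 5 = 10.

10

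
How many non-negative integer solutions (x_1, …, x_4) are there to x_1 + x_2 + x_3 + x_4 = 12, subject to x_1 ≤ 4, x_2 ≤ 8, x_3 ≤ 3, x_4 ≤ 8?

150

Without the upper bounds there are C(15,3) = 455 ways to split 12 among 4 variables.
Subtract solutions that violate a single cap (substitute x_i' = x_i − (cap_i+1)): x_1 ≥ 5 gives C(10,3) = 120; x_2 ≥ 9 gives C(6,3) = 20; x_3 ≥ 4 gives C(11,3) = 165; x_4 ≥ 9 gives C(6,3) = 20. Together 325.
Add back pairs where two caps are both exceeded: 0 + 20 + 0 + 0 + 0 + 0 = 20.
By inclusion–exclusion the count is 455 − 325 + 20 = 150.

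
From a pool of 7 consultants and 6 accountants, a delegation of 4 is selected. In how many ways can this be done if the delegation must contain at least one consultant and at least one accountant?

Unrestricted: C(13,4) = 715 ways to pick any 4 of the 13.
Subtract selections that omit an entire group: no consultants → C(6,4) = 15; no accountants → C(7,4) = 35.
Both groups omitted at once is impossible, so 715 − 50 = 665.

665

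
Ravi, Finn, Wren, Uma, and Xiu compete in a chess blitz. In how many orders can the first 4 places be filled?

There are 5 choices for 1st place, 4 for 2nd, and so on down to 2 for position 4.
That gives 5 × 4 × 3 × 2 = 120.

120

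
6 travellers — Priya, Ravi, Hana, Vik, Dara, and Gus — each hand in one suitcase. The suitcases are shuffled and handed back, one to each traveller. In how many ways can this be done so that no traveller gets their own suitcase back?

265

Count assignments avoiding every fixed point. For any j of the 6 travellers fixed to their own suitcase, the other 6−j can be arranged in (6−j)! ways.
By inclusion–exclusion this is Σ_{j=0}^{6} (−1)^j C(6,j)·(6−j)!.
Computing: 720 − 720 + 360 − 120 + 30 − 6 + 1 = 265.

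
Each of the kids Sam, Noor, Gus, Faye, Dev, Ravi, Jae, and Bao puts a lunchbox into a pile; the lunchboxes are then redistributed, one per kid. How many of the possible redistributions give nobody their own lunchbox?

Let Aᵢ be the assignments in which kid i gets their own lunchbox. We want the size of the complement of A₁∪…∪A_8.
By inclusion–exclusion this is Σ_{j=0}^{8} (−1)^j C(8,j)·(8−j)!.
Computing: 40320 − 40320 + 20160 − 6720 + 1680 − 336 + 56 − 8 + 1 = 14833.

14833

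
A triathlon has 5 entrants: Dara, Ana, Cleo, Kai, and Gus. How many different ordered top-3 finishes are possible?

This is an ordered selection of 3 from 5: P(5,3).
That gives 5 × 4 × 3 = 60.

60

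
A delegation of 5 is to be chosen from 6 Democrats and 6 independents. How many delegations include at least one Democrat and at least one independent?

Unrestricted: C(12,5) = 792 ways to pick any 5 of the 12.
Selections missing a whole group: no Democrats → C(6,5) = 6; no independents → C(6,5) = 6.
Both groups omitted at once is impossible, so 792 − 12 = 780.

780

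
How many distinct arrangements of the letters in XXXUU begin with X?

6

Fix X in the first position and arrange the remaining 4 letters.
Those 4 letters have U appearing twice and X appearing twice, giving (4)!/(2!·2!) = 6.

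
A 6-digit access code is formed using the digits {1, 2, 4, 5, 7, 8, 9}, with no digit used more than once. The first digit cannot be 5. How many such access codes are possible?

4320

The first digit has 7−1 = 6 choices (anything except 5).
The remaining 5 digits are filled from the other 6 symbols without repetition: 6 × 5 × 4 × 3 × 2 = 720.
Total: 6 × 720 = 4320.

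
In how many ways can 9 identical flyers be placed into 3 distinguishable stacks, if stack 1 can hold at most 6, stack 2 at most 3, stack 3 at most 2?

Ignoring the caps, the number of non-negative solutions to x_1+…+x_3 = 9 is C(11,2) = 55.
Subtract solutions that violate a single cap (substitute x_i' = x_i − (cap_i+1)): x_1 ≥ 7 gives C(4,2) = 6; x_2 ≥ 4 gives C(7,2) = 21; x_3 ≥ 3 gives C(8,2) = 28. Together 55.
Add back pairs where two caps are both exceeded: 0 + 0 + 6 = 6.
By inclusion–exclusion the count is 55 − 55 + 6 = 6.

6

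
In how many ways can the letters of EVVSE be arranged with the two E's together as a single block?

Treat the 2 copies of E as a single block. The multiset to arrange is then {EE, S, V, V}, 4 items in all.
That gives (4)!/(2!) = 12 arrangements.

12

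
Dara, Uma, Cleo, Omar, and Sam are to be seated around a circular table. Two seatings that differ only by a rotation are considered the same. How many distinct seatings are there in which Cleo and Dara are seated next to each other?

Treat {Cleo, Dara} as one unit (2 internal orders) and seat the resulting 4 units around the table: (3)! circular arrangements.
So 2 × (3)! = 2 × 6 = 12.

12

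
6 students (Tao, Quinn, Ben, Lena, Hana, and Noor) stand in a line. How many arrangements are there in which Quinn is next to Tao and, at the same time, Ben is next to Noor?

Treat {Quinn,Tao} as one block (2 orders) and {Ben,Noor} as another (2 orders).
That leaves 4 units to arrange: 2 × 2 × 4! = 4 × 24 = 96.

96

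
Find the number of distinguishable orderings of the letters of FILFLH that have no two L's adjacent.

120

There are 6!/(2!·2!) = 180 arrangements of FILFLH in total.
Arrangements with the L's together: treat LL as one letter, giving (5)!/(2!) = 60.
Hence 180 − 60 = 120.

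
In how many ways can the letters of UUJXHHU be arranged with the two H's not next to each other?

300

Total arrangements of UUJXHHU: 7!/(3!·2!) = 420.
Arrangements with the H's together: treat HH as one letter, giving (6)!/(3!) = 120.
Hence 420 − 120 = 300.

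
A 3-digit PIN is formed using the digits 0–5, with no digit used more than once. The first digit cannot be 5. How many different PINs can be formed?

The first digit has 6−1 = 5 choices (anything except 5).
The remaining 2 digits are filled from the other 5 symbols without repetition: 5 × 4 = 20.
Total: 5 × 20 = 100.

100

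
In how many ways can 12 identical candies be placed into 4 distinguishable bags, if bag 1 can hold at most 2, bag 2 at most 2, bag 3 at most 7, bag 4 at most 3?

10

Without the upper bounds there are C(15,3) = 455 ways to split 12 among 4 bags.
Subtract solutions that violate a single cap (substitute x_i' = x_i − (cap_i+1)): x_1 ≥ 3 gives C(12,3) = 220; x_2 ≥ 3 gives C(12,3) = 220; x_3 ≥ 8 gives C(7,3) = 35; x_4 ≥ 4 gives C(11,3) = 165. Together 640.
Add back pairs where two caps are both exceeded: 84 + 4 + 56 + 4 + 56 + 1 = 205.
Subtract triples: 0 + 10 + 0 + 0 = 10.
By inclusion–exclusion the count is 455 − 640 + 205 − 10 = 10.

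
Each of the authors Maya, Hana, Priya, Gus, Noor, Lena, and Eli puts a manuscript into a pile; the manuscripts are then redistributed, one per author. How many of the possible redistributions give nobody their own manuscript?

1854

Count assignments avoiding every fixed point. For any j of the 7 authors fixed to their own manuscript, the other 7−j can be arranged in (7−j)! ways.
By inclusion–exclusion this is Σ_{j=0}^{7} (−1)^j C(7,j)·(7−j)!.
Computing: 5040 − 5040 + 2520 − 840 + 210 − 42 + 7 − 1 = 1854.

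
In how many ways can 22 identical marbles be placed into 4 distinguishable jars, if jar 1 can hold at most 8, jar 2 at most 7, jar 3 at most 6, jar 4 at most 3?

10

Without the upper bounds there are C(25,3) = 2300 ways to split 22 among 4 jars.
Subtract solutions that violate a single cap (substitute x_i' = x_i − (cap_i+1)): x_1 ≥ 9 gives C(16,3) = 560; x_2 ≥ 8 gives C(17,3) = 680; x_3 ≥ 7 gives C(18,3) = 816; x_4 ≥ 4 gives C(21,3) = 1330. Together 3386.
Add back pairs where two caps are both exceeded: 56 + 84 + 220 + 120 + 286 + 364 = 1130.
Subtract triples: 0 + 4 + 10 + 20 = 34.
By inclusion–exclusion the count is 2300 − 3386 + 1130 − 34 = 10.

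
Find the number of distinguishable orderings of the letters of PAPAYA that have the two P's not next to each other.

Total arrangements of PAPAYA: 6!/(3!·2!) = 60.
Arrangements with the P's together: treat PP as one letter, giving (5)!/(3!) = 20.
Subtracting, 60 − 20 = 40 arrangements keep the P's apart.

40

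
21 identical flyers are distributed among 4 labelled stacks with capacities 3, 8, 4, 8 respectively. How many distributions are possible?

Ignoring the caps, the number of non-negative solutions to x_1+…+x_4 = 21 is C(24,3) = 2024.
Subtract solutions that violate a single cap (substitute x_i' = x_i − (cap_i+1)): x_1 ≥ 4 gives C(20,3) = 1140; x_2 ≥ 9 gives C(15,3) = 455; x_3 ≥ 5 gives C(19,3) = 969; x_4 ≥ 9 gives C(15,3) = 455. Together 3019.
Add back pairs where two caps are both exceeded: 165 + 455 + 165 + 120 + 20 + 120 = 1045.
Subtract triples: 20 + 0 + 20 + 0 = 40.
By inclusion–exclusion the count is 2024 − 3019 + 1045 − 40 = 10.

10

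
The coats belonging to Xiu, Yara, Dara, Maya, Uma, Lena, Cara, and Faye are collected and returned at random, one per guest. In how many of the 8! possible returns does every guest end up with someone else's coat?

This is the derangement count D_8: permutations of 8 items with no fixed point.
By inclusion–exclusion this is Σ_{j=0}^{8} (−1)^j C(8,j)·(8−j)!.
Computing: 40320 − 40320 + 20160 − 6720 + 1680 − 336 + 56 − 8 + 1 = 14833.

14833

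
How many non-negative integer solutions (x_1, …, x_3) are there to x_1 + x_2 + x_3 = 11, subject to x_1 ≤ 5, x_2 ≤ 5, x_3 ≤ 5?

15

Without the upper bounds there are C(13,2) = 78 ways to split 11 among 3 variables.
Subtract solutions that violate a single cap (substitute x_i' = x_i − (cap_i+1)): x_1 ≥ 6 gives C(7,2) = 21; x_2 ≥ 6 gives C(7,2) = 21; x_3 ≥ 6 gives C(7,2) = 21. Together 63.
No two caps can be exceeded simultaneously, so the pair terms are all 0.
By inclusion–exclusion the count is 78 − 63 + 0 = 15.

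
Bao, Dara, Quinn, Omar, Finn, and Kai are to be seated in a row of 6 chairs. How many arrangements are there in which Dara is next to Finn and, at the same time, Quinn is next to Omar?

96

Treat {Dara,Finn} as one block (2 orders) and {Quinn,Omar} as another (2 orders).
That leaves 4 units to arrange: 2 × 2 × 4! = 4 × 24 = 96.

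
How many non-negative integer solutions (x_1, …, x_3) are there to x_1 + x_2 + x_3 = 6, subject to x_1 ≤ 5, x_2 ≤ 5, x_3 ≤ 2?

16

By stars and bars, unrestricted non-negative solutions to x_1+…+x_3 = 6 number C(6+2,2) = 28.
Subtract solutions that violate a single cap (substitute x_i' = x_i − (cap_i+1)): x_1 ≥ 6 gives C(2,2) = 1; x_2 ≥ 6 gives C(2,2) = 1; x_3 ≥ 3 gives C(5,2) = 10. Together 12.
No two caps can be exceeded simultaneously, so the pair terms are all 0.
By inclusion–exclusion the count is 28 − 12 + 0 = 16.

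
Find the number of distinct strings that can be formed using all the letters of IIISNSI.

Letter multiplicities in IIISNSI: I×4, N×1, S×2.
The number of distinct arrangements is 7!/(4!·2!) = 5040/48 = 105.

105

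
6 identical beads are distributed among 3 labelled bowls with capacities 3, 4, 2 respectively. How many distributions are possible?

Without the upper bounds there are C(8,2) = 28 ways to split 6 among 3 bowls.
Subtract solutions that violate a single cap (substitute x_i' = x_i − (cap_i+1)): x_1 ≥ 4 gives C(4,2) = 6; x_2 ≥ 5 gives C(3,2) = 3; x_3 ≥ 3 gives C(5,2) = 10. Together 19.
No two caps can be exceeded simultaneously, so the pair terms are all 0.
By inclusion–exclusion the count is 28 − 19 + 0 = 9.

9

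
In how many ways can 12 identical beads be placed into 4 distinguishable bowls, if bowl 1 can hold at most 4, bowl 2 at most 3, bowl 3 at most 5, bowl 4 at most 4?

34

Ignoring the caps, the number of non-negative solutions to x_1+…+x_4 = 12 is C(15,3) = 455.
Subtract solutions that violate a single cap (substitute x_i' = x_i − (cap_i+1)): x_1 ≥ 5 gives C(10,3) = 120; x_2 ≥ 4 gives C(11,3) = 165; x_3 ≥ 6 gives C(9,3) = 84; x_4 ≥ 5 gives C(10,3) = 120. Together 489.
Add back pairs where two caps are both exceeded: 20 + 4 + 10 + 10 + 20 + 4 = 68.
By inclusion–exclusion the count is 455 − 489 + 68 = 34.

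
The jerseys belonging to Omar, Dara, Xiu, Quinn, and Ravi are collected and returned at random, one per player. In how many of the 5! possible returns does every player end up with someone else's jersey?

Let Aᵢ be the assignments in which player i gets their old jersey. We want the size of the complement of A₁∪…∪A_5.
By inclusion–exclusion this is Σ_{j=0}^{5} (−1)^j C(5,j)·(5−j)!.
Computing: 120 − 120 + 60 − 20 + 5 − 1 = 44.

44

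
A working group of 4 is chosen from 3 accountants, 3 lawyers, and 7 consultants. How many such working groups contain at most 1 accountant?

570

Split by how many accountants are chosen (0 through 1).
Sum: C(3,0)·C(10,4) + C(3,1)·C(10,3) = 210 + 360 = 570.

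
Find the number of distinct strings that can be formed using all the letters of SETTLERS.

Letter multiplicities in SETTLERS: E×2, L×1, R×1, S×2, T×2.
So there are 8! / (2!·2!·2!) = 5040 distinguishable arrangements.

5040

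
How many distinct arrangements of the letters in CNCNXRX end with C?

180

Fix C in the last position and arrange the remaining 6 letters.
Those 6 letters have N appearing twice and X appearing twice, giving (6)!/(2!·2!) = 180.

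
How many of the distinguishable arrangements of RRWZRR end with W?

5

Fix W in the last position and arrange the remaining 5 letters.
Those 5 letters have R appearing 4 times, giving (5)!/(4!) = 5.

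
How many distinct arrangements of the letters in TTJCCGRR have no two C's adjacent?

Total arrangements of TTJCCGRR: 8!/(2!·2!·2!) = 5040.
If the two C's are adjacent, glue them into one block, leaving 7 items to arrange: (7)!/(2!·2!) = 1260 ways.
Subtracting, 5040 − 1260 = 3780 arrangements keep the C's apart.

3780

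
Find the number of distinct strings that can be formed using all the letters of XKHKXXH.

210

XKHKXXH has 7 letters with H appearing twice, K appearing twice, and X appearing 3 times.
The number of distinct arrangements is 7!/(3!·2!·2!) = 5040/24 = 210.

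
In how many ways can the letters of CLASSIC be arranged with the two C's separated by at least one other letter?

There are 7!/(2!·2!) = 1260 arrangements of CLASSIC in total.
If the two C's are adjacent, glue them into one block, leaving 6 items to arrange: (6)!/(2!) = 360 ways.
Hence 1260 − 360 = 900.

900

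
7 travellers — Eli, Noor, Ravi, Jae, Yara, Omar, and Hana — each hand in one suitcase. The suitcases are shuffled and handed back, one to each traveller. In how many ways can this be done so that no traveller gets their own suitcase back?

Count assignments avoiding every fixed point. For any j of the 7 travellers fixed to their own suitcase, the other 7−j can be arranged in (7−j)! ways.
By inclusion–exclusion this is Σ_{j=0}^{7} (−1)^j C(7,j)·(7−j)!.
Computing: 5040 − 5040 + 2520 − 840 + 210 − 42 + 7 − 1 = 1854.

1854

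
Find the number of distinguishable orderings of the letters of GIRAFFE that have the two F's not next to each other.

There are 7!/(2!) = 2520 arrangements of GIRAFFE in total.
If the two F's are adjacent, glue them into one block, leaving 6 items to arrange: (6)! = 720 ways.
Subtracting, 2520 − 720 = 1800 arrangements keep the F's apart.

1800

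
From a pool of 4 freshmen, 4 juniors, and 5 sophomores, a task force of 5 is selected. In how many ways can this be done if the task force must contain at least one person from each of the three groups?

980

Total 5-person selections from all 13: C(13,5) = 1287.
Subtract selections that omit an entire group: no freshmen → C(9,5) = 126; no juniors → C(9,5) = 126; no sophomores → C(8,5) = 56.
Add back selections omitting two groups (i.e. drawn from a single group): C(4,5) + C(4,5) + C(5,5) = 1.
By inclusion–exclusion: 1287 − 308 + 1 = 980.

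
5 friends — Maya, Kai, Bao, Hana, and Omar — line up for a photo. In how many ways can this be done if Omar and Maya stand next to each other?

48

Glue Omar and Maya into one block (2 internal orders), leaving 4 units to arrange in a row.
So the count is 2·(4)! = 48.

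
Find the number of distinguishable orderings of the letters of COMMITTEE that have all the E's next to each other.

10080

Treat the 2 copies of E as a single block. The multiset to arrange is then {EE, C, I, M, M, O, T, T}, 8 items in all.
That gives (8)!/(2!·2!) = 10080 arrangements.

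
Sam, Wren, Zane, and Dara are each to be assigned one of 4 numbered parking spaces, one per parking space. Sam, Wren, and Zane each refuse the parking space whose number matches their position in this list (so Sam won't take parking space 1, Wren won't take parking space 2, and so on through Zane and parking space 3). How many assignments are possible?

11

Let Aᵢ (for i ∈ {1, 2, 3}) be the placements that put person i in their forbidden parking space. Any j of these fix j positions, leaving (4−j)! ways to fill the rest, and there are C(3,j) ways to pick which j.
By inclusion–exclusion, the number of valid placements is Σ_{j=0}^{3} (−1)^j C(3,j)·(4−j)!.
Computing: 24 − 18 + 6 − 1 = 11.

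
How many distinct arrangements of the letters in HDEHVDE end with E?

With the last slot taken by E, it remains to arrange the other 6 letters (HDHVDE).
Those 6 letters have D appearing twice and H appearing twice, giving (6)!/(2!·2!) = 180.

180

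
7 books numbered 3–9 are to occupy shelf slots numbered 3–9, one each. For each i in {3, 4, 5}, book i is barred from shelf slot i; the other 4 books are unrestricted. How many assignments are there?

3216

Let Aᵢ (for i ∈ {3, 4, 5}) be the placements that put book i in its forbidden shelf slot. Any j of these fix j positions, leaving (7−j)! ways to fill the rest, and there are C(3,j) ways to pick which j.
By inclusion–exclusion, the number of valid placements is Σ_{j=0}^{3} (−1)^j C(3,j)·(7−j)!.
Computing: 5040 − 2160 + 360 − 24 = 3216.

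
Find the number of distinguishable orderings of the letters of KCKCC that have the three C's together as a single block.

3

Treat the 3 copies of C as a single block. The multiset to arrange is then {CCC, K, K}, 3 items in all.
That gives (3)!/(2!) = 3 arrangements.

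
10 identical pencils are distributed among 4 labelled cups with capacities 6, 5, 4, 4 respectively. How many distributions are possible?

Without the upper bounds there are C(13,3) = 286 ways to split 10 among 4 cups.
Subtract solutions that violate a single cap (substitute x_i' = x_i − (cap_i+1)): x_1 ≥ 7 gives C(6,3) = 20; x_2 ≥ 6 gives C(7,3) = 35; x_3 ≥ 5 gives C(8,3) = 56; x_4 ≥ 5 gives C(8,3) = 56. Together 167.
Add back pairs where two caps are both exceeded: 0 + 0 + 0 + 0 + 0 + 1 = 1.
By inclusion–exclusion the count is 286 − 167 + 1 = 120.

120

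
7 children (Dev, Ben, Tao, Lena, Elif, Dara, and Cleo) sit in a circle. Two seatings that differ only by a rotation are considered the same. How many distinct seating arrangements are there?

Fix one person's seat to break rotational symmetry; the remaining 6 people can be arranged in (6)! = 720 ways.

720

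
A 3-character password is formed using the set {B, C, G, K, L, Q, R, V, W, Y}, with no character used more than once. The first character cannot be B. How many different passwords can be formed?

The first character has 10−1 = 9 choices (anything except B).
The remaining 2 characters are filled from the other 9 symbols without repetition: 9 × 8 = 72.
Total: 9 × 72 = 648.

648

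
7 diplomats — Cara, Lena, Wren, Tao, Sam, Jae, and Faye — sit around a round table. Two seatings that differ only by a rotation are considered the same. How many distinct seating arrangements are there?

720

Fix one person's seat to break rotational symmetry; the remaining 6 people can be arranged in (6)! = 720 ways.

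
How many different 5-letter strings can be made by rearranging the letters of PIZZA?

The 5 letters of PIZZA have repeats: Z appearing twice.
Dividing 5! = 120 by 2! = 2 for the repeated letters gives 60.

60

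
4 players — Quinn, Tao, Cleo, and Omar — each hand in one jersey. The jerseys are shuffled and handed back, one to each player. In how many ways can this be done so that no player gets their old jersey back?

This is the derangement count D_4: permutations of 4 items with no fixed point.
By inclusion–exclusion this is Σ_{j=0}^{4} (−1)^j C(4,j)·(4−j)!.
Computing: 24 − 24 + 12 − 4 + 1 = 9.

9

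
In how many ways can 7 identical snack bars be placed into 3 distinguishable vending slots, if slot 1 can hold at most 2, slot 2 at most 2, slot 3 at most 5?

6

Without the upper bounds there are C(9,2) = 36 ways to split 7 among 3 vending slots.
Subtract solutions that violate a single cap (substitute x_i' = x_i − (cap_i+1)): x_1 ≥ 3 gives C(6,2) = 15; x_2 ≥ 3 gives C(6,2) = 15; x_3 ≥ 6 gives C(3,2) = 3. Together 33.
Add back pairs where two caps are both exceeded: 3 + 0 + 0 = 3.
By inclusion–exclusion the count is 36 − 33 + 3 = 6.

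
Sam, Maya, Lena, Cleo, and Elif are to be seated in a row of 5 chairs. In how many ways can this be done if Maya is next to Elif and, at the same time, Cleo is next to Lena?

24

Treat {Maya,Elif} as one block (2 orders) and {Cleo,Lena} as another (2 orders).
That leaves 3 units to arrange: 2 × 2 × 3! = 4 × 6 = 24.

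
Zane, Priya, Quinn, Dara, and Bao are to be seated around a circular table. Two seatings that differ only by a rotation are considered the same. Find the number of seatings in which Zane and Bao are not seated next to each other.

All circular seatings of 5 people number (4)! = 24.
Those with Zane next to Bao: fuse the pair into one unit and seat 4 units around a circle — 2·(3)! = 12.
Subtracting, 24 − 12 = 12.

12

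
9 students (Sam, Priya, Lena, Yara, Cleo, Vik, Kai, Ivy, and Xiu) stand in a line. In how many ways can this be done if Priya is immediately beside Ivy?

Glue Priya and Ivy into one block (2 internal orders), leaving 8 units to arrange in a row.
So the count is 2·(8)! = 80640.

80640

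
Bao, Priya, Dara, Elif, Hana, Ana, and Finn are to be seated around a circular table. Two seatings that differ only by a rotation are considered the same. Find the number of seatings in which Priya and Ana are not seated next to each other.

480

Without the restriction there are (6)! = 720 seatings.
Those with Priya next to Ana: fuse the pair into one unit and seat 6 units around a circle — 2·(5)! = 240.
Subtracting, 720 − 240 = 480.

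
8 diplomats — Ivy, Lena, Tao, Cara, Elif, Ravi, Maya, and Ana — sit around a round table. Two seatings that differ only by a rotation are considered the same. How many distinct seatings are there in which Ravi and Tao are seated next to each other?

1440

Glue Ravi and Tao into a block (2 internal orders). Seating 7 units around a circle gives (6)! arrangements.
So 2 × (6)! = 2 × 720 = 1440.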